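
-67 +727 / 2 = 593 / 2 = 296.50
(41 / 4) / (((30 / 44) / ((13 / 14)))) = 5863 / 420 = 13.96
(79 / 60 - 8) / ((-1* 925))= 401 / 55500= 0.01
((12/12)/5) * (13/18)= 13/90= 0.14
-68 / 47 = -1.45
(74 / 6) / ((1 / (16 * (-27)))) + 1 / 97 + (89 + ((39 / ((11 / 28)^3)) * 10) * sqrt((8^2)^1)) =5967163038 / 129107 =46218.74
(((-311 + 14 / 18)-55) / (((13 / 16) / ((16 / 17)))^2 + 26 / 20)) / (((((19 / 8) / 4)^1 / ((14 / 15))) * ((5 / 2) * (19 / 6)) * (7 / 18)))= -5804916736 / 63667955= -91.17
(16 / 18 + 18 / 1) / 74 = 0.26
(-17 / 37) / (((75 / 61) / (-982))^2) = -61000243268 / 208125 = -293094.26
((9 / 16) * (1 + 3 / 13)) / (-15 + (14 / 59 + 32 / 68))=-9027 / 186355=-0.05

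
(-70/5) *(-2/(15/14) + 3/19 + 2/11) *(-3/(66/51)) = -569653/11495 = -49.56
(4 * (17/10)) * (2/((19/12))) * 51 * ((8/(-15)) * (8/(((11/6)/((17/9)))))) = -10061824/5225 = -1925.71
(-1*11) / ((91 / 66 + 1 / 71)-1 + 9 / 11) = -51546 / 5675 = -9.08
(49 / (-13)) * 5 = -245 / 13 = -18.85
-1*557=-557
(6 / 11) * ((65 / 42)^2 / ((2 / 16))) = 10.45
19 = 19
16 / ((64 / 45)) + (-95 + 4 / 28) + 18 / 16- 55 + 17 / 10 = -38019 / 280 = -135.78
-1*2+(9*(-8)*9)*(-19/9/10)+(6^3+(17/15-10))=5129/15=341.93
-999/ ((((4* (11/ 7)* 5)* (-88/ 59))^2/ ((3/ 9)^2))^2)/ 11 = -0.00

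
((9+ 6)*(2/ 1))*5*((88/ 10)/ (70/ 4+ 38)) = 880/ 37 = 23.78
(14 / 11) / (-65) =-14 / 715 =-0.02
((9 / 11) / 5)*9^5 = 531441 / 55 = 9662.56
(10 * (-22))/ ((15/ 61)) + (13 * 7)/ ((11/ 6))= -845.03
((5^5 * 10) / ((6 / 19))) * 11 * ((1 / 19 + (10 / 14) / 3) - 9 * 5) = -3066078125 / 63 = -48667906.75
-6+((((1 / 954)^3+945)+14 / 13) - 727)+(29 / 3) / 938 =1128025040211805 / 5293724298408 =213.09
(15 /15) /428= 1 /428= 0.00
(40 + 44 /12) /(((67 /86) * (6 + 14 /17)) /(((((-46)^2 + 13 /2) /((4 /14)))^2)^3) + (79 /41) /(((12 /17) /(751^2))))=3603841428793159895044771230187500 /127059287743496342302885454432686006559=0.00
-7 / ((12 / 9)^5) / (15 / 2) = -567 / 2560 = -0.22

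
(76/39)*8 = 15.59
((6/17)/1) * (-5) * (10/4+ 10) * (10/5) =-750/17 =-44.12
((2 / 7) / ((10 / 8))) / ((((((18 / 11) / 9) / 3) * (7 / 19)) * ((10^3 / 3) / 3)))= 5643 / 61250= 0.09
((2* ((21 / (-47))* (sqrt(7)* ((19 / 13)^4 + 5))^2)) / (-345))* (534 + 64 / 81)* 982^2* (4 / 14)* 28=271450730418420775839232 / 39681220923045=6840785744.59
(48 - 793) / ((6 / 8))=-993.33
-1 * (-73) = 73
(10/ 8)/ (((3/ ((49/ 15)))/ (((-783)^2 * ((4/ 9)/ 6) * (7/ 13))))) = 865389/ 26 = 33284.19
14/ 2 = 7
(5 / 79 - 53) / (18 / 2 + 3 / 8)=-11152 / 1975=-5.65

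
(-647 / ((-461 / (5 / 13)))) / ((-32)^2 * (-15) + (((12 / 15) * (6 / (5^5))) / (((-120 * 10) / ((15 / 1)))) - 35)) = -505468750 / 14415974236729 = -0.00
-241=-241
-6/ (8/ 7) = -21/ 4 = -5.25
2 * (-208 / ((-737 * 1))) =416 / 737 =0.56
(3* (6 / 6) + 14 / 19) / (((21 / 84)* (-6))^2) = 284 / 171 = 1.66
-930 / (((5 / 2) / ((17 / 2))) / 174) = -550188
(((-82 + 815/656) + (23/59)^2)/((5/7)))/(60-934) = 1288461391/9979052320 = 0.13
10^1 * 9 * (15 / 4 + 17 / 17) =855 / 2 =427.50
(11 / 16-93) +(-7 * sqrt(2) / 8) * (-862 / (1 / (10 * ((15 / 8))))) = 19907.76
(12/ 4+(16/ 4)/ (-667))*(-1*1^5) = -1997/ 667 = -2.99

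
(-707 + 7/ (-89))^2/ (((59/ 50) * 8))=24751155625/ 467339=52961.89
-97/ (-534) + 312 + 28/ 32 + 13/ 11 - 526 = -4975549/ 23496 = -211.76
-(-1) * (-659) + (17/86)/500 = -28336983/43000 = -659.00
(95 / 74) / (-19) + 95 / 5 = 1401 / 74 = 18.93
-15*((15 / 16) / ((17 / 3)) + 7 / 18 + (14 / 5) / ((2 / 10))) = -178145 / 816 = -218.31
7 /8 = 0.88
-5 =-5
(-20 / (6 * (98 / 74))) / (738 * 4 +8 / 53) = -9805 / 11500104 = -0.00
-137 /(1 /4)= -548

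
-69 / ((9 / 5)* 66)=-115 / 198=-0.58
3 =3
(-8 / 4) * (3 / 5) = -6 / 5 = -1.20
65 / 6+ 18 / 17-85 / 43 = 43489 / 4386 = 9.92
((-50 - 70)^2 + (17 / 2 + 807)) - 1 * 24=30383 / 2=15191.50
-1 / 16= -0.06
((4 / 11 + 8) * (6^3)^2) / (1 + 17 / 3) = 3219264 / 55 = 58532.07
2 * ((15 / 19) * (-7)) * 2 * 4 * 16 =-26880 / 19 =-1414.74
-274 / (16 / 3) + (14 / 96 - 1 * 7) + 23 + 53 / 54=-14795 / 432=-34.25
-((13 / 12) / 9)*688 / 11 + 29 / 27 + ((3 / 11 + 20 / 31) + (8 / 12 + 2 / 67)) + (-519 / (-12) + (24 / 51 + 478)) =2409070193 / 4660788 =516.88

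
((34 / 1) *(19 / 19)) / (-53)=-0.64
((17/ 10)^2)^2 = 83521/ 10000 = 8.35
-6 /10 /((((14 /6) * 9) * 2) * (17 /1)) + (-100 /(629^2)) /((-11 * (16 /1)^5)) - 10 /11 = -36333774830741 /39930242007040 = -0.91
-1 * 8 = -8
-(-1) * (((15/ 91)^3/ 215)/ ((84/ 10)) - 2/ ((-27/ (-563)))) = -510809579117/ 12248543034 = -41.70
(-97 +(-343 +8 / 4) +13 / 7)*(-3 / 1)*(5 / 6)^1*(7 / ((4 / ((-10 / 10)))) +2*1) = 15265 / 56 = 272.59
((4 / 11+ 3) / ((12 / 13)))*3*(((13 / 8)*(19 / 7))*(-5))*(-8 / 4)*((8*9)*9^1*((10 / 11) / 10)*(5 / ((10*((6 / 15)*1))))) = 240584175 / 6776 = 35505.34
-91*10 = -910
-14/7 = -2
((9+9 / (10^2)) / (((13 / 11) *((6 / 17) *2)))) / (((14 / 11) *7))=623271 / 509600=1.22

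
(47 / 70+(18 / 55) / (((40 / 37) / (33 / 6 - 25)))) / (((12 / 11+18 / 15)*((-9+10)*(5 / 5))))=-80569 / 35280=-2.28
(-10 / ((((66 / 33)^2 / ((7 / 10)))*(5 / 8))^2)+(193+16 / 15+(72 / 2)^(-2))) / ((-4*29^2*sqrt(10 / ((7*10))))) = -31311917*sqrt(7) / 544968000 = -0.15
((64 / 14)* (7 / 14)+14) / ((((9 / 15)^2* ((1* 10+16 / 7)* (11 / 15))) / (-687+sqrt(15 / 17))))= -1631625 / 473+2375* sqrt(255) / 8041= -3444.81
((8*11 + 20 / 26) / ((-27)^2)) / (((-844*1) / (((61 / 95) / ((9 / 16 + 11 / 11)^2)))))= -4505216 / 118729040625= -0.00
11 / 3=3.67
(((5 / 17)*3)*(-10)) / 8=-75 / 68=-1.10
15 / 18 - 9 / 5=-29 / 30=-0.97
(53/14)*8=212/7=30.29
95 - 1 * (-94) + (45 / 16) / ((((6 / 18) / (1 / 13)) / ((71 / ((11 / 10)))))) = 264141 / 1144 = 230.89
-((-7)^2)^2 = -2401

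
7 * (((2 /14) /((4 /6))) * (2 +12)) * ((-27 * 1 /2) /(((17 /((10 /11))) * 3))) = -945 /187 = -5.05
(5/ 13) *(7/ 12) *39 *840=7350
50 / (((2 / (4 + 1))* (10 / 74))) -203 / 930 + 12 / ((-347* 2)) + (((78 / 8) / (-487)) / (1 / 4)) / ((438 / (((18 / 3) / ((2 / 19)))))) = 5304695641312 / 5736331605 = 924.75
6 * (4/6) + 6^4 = 1300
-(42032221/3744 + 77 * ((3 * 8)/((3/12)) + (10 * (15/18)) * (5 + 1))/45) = -214837777/18720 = -11476.38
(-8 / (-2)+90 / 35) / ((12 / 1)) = 23 / 42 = 0.55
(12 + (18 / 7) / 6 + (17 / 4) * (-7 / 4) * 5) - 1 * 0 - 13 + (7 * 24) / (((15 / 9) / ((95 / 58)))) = 413615 / 3248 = 127.34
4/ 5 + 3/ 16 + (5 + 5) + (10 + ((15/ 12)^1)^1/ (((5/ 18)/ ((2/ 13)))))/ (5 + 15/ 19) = 29365/ 2288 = 12.83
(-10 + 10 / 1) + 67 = 67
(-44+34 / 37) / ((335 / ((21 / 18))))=-0.15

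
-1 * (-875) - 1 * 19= 856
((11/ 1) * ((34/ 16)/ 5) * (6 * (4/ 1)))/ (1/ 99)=55539/ 5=11107.80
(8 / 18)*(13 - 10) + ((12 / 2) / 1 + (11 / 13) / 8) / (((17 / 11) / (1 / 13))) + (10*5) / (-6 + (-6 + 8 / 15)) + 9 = 18610237 / 2964936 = 6.28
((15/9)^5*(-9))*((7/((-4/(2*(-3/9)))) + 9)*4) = -381250/81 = -4706.79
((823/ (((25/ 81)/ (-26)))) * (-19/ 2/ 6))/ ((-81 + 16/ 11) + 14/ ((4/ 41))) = 20124819/ 11725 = 1716.40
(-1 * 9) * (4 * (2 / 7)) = -72 / 7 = -10.29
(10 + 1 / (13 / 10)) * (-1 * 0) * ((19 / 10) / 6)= 0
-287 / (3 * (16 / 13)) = -3731 / 48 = -77.73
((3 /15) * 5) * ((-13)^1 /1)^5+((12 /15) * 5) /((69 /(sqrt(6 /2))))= -371293+4 * sqrt(3) /69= -371292.90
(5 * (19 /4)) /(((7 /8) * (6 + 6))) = 95 /42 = 2.26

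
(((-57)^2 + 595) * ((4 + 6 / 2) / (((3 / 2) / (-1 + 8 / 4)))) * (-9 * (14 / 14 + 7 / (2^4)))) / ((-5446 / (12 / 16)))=198927 / 6224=31.96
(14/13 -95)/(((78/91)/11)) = -31339/26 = -1205.35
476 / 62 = 238 / 31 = 7.68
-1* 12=-12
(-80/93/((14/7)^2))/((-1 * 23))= 20/2139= 0.01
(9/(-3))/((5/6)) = -18/5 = -3.60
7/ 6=1.17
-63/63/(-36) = 1/36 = 0.03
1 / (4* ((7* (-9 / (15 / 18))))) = -5 / 1512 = -0.00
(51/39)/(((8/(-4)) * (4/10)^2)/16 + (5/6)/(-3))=-3825/871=-4.39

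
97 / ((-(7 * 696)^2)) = -97 / 23736384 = -0.00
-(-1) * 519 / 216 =173 / 72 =2.40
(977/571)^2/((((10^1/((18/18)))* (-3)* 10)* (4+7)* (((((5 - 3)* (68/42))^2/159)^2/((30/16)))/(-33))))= 14079324210675507/1115392833986560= 12.62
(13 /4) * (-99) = -1287 /4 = -321.75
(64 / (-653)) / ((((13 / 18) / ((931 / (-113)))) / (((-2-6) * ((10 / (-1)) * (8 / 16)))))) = 44.72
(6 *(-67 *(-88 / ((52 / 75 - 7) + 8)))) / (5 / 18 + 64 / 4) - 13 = 47273857 / 37211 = 1270.43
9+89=98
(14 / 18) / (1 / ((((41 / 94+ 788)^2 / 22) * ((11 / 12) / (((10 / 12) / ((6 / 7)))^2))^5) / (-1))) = -16411406705925773832576 / 870518729130859375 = -18852.45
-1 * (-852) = 852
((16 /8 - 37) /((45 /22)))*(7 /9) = -1078 /81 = -13.31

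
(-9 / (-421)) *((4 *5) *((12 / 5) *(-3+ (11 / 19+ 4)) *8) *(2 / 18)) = 11520 / 7999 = 1.44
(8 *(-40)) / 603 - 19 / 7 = -13697 / 4221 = -3.24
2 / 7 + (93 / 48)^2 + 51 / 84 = 8327 / 1792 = 4.65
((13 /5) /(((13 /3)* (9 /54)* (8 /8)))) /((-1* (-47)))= 0.08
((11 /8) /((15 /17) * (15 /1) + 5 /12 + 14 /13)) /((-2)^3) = -663 /56816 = -0.01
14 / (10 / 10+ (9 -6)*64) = 0.07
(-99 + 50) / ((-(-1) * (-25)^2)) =-49 / 625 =-0.08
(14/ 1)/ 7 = 2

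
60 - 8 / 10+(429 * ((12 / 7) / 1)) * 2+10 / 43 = 2303086 / 1505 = 1530.29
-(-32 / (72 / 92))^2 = -135424 / 81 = -1671.90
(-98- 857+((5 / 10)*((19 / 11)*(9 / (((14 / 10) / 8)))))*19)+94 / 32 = -133261 / 1232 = -108.17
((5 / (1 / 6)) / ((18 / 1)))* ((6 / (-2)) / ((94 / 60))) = -150 / 47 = -3.19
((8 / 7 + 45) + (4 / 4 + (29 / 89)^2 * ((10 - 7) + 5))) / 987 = 2661026 / 54726189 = 0.05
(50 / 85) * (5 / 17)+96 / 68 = 458 / 289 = 1.58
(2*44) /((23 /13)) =1144 /23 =49.74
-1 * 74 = -74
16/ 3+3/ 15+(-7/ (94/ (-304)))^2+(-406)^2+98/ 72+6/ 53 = 3484678661077/ 21073860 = 165355.50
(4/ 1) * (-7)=-28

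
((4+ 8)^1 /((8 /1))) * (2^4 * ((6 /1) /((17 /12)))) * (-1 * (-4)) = 6912 /17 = 406.59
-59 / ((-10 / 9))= 531 / 10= 53.10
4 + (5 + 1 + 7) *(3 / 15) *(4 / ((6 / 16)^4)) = 214612 / 405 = 529.91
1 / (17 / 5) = 5 / 17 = 0.29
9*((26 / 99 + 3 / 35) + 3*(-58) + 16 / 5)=-118123 / 77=-1534.06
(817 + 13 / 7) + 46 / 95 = 544862 / 665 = 819.34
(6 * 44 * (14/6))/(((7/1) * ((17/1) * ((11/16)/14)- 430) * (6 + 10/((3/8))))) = -4224/672931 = -0.01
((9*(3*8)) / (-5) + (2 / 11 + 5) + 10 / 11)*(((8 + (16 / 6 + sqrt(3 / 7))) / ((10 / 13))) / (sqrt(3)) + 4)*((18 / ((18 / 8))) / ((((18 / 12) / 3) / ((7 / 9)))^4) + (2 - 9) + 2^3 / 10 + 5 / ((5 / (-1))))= -552074890432*sqrt(3) / 81192375 - 10616824816 / 1804275 - 17252340326*sqrt(7) / 63149625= -18384.31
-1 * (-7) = 7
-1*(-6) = 6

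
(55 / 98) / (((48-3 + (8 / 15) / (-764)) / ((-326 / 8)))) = -25684725 / 50537816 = -0.51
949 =949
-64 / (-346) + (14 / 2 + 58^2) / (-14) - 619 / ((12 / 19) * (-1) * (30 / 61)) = 763904531 / 435960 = 1752.24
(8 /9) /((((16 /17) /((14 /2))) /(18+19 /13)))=30107 /234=128.66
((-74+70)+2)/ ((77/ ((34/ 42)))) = -34/ 1617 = -0.02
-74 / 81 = -0.91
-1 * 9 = -9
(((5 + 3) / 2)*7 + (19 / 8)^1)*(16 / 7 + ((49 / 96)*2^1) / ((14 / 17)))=191889 / 1792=107.08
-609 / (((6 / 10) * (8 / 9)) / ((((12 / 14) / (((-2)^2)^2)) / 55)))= -783 / 704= -1.11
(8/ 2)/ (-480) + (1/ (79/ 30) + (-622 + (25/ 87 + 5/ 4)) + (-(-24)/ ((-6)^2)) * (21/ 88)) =-1874749181/ 3024120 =-619.93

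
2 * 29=58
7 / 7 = 1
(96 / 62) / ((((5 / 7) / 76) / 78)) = 12850.37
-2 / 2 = -1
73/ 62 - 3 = -113/ 62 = -1.82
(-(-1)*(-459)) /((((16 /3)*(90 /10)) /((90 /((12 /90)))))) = -103275 /16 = -6454.69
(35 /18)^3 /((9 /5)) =4.08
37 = 37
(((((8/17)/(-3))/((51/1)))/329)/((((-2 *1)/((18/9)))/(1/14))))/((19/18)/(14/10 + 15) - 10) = -656/9760540055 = -0.00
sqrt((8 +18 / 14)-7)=4* sqrt(7) / 7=1.51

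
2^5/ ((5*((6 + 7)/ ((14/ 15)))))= 448/ 975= 0.46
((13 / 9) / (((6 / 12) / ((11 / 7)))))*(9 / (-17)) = -286 / 119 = -2.40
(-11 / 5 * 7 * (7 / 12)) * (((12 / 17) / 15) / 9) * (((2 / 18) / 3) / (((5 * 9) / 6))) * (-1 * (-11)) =-11858 / 4647375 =-0.00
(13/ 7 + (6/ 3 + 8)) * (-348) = -28884/ 7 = -4126.29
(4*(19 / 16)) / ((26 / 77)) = 1463 / 104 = 14.07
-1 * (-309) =309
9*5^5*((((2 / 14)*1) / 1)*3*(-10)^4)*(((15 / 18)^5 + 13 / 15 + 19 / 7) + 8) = 1444358967.55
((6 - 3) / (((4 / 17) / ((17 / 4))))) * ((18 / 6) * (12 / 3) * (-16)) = -10404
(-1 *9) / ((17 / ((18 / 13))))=-162 / 221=-0.73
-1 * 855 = -855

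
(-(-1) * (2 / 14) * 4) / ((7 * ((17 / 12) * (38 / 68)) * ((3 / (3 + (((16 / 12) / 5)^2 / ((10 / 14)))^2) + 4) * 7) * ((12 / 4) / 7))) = 121901408 / 17721166981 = 0.01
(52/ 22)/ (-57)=-26/ 627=-0.04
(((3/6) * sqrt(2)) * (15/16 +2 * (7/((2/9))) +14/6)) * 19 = 60439 * sqrt(2)/96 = 890.35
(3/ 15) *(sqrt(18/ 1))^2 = 18/ 5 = 3.60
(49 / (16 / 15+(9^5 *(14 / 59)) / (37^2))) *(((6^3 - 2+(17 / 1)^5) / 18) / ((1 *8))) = 9367211970515 / 219082016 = 42756.64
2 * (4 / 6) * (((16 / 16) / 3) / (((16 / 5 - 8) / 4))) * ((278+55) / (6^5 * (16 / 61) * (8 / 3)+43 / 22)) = -99308 / 4381017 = -0.02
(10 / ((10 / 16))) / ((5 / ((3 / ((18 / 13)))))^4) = 28561 / 50625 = 0.56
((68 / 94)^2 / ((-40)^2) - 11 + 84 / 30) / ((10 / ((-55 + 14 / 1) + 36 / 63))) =292914339 / 8836000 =33.15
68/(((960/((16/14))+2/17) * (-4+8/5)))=-0.03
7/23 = 0.30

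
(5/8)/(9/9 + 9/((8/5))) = 5/53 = 0.09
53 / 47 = 1.13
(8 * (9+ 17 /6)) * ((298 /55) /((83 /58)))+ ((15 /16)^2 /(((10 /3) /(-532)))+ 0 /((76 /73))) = 382414243 /1752960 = 218.15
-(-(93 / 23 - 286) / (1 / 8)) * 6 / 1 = -311280 / 23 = -13533.91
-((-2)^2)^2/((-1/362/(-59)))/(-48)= 21358/3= 7119.33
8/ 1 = 8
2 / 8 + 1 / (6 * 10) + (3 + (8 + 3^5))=3814 / 15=254.27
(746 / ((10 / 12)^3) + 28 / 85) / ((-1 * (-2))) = 1370006 / 2125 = 644.71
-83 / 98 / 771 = -83 / 75558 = -0.00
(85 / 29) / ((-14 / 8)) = -1.67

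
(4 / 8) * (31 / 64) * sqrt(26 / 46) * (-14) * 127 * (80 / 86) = -137795 * sqrt(299) / 7912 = -301.15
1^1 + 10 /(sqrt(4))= 6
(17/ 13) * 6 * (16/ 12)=136/ 13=10.46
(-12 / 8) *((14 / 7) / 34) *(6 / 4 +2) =-21 / 68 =-0.31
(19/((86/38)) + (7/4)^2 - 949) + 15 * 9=-552149/688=-802.54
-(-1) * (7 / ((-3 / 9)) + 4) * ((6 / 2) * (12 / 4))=-153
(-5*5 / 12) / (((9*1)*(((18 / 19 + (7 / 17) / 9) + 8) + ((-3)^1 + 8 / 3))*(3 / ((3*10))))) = -40375 / 151044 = -0.27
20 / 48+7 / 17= 0.83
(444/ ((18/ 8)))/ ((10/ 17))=5032/ 15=335.47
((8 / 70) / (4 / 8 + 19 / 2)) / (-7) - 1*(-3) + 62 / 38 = 4.63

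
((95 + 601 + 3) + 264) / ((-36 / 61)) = -6527 / 4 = -1631.75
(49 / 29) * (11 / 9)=539 / 261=2.07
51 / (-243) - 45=-3662 / 81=-45.21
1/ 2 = 0.50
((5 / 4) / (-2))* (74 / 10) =-37 / 8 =-4.62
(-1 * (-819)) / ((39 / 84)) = 1764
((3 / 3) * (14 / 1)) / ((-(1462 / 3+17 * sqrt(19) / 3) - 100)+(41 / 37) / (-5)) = -422290435 / 17691452529+4072775 * sqrt(19) / 17691452529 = -0.02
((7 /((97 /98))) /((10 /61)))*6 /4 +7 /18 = 284158 /4365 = 65.10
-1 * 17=-17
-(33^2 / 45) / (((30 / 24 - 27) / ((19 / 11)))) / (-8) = -209 / 1030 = -0.20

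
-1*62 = -62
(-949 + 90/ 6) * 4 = -3736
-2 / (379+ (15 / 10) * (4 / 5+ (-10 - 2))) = -10 / 1811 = -0.01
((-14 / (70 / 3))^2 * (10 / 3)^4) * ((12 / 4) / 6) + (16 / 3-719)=-6223 / 9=-691.44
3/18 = 1/6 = 0.17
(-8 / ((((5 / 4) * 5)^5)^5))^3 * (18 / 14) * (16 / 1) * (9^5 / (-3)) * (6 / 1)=12427230266316358044049351538937186627983495145147334656 / 4904544625136859748233053541514706459480916796567805201149738993614268789400512105203233659267425537109375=0.00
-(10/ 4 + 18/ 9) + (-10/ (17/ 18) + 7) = -275/ 34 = -8.09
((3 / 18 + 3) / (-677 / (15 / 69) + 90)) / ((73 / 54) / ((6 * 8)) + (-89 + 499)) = -0.00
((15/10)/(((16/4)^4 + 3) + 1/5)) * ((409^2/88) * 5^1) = 4182025/76032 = 55.00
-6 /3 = -2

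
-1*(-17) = 17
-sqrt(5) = -2.24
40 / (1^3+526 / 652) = 13040 / 589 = 22.14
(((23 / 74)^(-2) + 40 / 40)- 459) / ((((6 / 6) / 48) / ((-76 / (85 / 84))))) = 1613809.32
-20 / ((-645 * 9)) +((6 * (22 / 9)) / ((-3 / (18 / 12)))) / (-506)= 479 / 26703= 0.02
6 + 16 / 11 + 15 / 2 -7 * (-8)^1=1561 / 22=70.95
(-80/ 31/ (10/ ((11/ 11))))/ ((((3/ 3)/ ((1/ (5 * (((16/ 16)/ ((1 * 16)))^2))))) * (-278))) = 1024/ 21545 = 0.05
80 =80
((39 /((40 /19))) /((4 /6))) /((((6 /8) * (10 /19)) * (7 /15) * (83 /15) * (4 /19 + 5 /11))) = 26482599 /646072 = 40.99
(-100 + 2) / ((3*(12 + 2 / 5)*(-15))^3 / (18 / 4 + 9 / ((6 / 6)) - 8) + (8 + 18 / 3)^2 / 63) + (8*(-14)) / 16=-10945684127 / 1563669854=-7.00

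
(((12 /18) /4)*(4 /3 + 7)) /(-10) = -5 /36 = -0.14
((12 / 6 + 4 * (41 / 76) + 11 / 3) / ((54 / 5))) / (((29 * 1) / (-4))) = -4460 / 44631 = -0.10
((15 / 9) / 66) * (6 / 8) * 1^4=5 / 264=0.02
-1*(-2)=2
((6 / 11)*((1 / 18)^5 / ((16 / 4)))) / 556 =1 / 7704398592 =0.00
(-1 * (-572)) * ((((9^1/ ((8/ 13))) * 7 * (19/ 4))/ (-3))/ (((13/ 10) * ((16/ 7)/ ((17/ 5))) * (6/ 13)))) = -29422393/ 128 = -229862.45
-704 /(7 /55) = -38720 /7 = -5531.43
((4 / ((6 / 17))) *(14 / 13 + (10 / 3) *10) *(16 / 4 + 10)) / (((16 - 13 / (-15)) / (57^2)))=314459880 / 299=1051705.28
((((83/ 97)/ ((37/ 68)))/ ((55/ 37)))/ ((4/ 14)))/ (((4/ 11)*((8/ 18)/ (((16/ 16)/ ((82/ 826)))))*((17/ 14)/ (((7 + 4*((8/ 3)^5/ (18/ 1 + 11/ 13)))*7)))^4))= 9706386068613208996111451238626/ 23655654131223403125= 410319918222.07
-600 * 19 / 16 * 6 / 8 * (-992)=530100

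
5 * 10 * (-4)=-200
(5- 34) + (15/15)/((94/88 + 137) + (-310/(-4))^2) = -3920053/135175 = -29.00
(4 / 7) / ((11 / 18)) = 72 / 77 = 0.94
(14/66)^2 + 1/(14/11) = 0.83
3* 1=3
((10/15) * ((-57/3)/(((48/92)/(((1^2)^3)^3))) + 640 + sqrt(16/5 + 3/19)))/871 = 2 * sqrt(30305)/248235 + 7243/15678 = 0.46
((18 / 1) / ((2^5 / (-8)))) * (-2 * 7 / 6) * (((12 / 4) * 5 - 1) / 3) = 49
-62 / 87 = -0.71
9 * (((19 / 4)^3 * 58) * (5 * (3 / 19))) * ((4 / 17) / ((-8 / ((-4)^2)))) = -1413315 / 68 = -20784.04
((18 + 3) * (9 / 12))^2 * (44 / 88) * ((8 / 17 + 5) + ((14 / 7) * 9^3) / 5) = 100221219 / 2720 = 36846.04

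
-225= -225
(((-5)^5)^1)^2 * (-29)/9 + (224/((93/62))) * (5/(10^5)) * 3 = -177001952999/5625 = -31467013.87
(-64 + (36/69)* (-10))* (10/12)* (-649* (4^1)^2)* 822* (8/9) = 90591677440/207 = 437640953.82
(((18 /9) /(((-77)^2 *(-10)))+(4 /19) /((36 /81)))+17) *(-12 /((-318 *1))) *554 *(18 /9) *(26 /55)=567063643536 /1641888325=345.37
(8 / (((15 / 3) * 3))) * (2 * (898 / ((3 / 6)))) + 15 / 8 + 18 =1935.61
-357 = -357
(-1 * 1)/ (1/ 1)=-1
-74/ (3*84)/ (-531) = 37/ 66906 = 0.00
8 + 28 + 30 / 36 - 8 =173 / 6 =28.83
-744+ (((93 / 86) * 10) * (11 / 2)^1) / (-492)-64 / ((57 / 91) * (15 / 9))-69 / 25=-5414362299 / 6699400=-808.19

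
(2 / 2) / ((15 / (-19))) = -19 / 15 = -1.27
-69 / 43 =-1.60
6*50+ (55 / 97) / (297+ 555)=24793255 / 82644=300.00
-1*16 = -16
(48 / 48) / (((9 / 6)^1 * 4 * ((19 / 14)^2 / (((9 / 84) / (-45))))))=-7 / 32490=-0.00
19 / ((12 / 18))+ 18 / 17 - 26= 3.56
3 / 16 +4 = 67 / 16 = 4.19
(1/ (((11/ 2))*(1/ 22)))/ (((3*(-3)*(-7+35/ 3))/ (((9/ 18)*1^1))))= -1/ 21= -0.05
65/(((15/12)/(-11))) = -572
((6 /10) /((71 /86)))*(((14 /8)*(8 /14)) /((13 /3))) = 774 /4615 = 0.17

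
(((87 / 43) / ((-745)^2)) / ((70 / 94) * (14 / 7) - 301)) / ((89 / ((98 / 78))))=-9541 / 55529841086525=-0.00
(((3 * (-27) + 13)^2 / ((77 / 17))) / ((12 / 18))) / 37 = 117912 / 2849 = 41.39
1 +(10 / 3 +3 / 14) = 4.55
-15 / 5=-3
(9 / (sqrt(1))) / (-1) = -9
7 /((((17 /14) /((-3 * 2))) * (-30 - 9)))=196 /221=0.89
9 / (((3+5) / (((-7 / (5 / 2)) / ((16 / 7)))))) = -441 / 320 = -1.38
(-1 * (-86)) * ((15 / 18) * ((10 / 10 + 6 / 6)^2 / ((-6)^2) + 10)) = 19565 / 27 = 724.63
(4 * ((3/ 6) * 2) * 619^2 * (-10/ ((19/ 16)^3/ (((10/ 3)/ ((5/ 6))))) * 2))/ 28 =-125554196480/ 48013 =-2615004.20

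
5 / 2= 2.50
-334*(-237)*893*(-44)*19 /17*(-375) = 22160717469000 /17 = 1303571615823.53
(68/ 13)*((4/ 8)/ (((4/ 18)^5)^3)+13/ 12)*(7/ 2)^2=514521939281950187/ 2555904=201307224090.56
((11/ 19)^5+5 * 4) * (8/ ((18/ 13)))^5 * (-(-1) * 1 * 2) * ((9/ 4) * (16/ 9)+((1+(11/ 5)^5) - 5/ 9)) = 59482080787587872966656/ 4112189152059375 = 14464821.19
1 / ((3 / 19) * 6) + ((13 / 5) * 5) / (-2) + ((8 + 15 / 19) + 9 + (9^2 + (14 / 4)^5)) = 3384781 / 5472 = 618.56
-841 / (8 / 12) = -2523 / 2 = -1261.50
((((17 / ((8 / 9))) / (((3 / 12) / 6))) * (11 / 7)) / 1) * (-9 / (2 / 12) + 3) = -257499 / 7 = -36785.57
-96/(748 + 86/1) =-0.12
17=17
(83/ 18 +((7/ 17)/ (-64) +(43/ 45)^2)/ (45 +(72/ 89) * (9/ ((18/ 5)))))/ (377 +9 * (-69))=-42694032793/ 2249775648000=-0.02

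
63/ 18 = 7/ 2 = 3.50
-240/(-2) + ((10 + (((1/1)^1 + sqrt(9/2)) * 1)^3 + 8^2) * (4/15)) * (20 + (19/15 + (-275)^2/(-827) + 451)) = 4724093 * sqrt(2)/4135 + 564885974/62025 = 10723.08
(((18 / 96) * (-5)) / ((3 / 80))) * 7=-175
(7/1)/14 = 1/2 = 0.50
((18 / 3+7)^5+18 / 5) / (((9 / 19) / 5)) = 35273177 / 9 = 3919241.89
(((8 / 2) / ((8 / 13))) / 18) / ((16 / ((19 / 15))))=247 / 8640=0.03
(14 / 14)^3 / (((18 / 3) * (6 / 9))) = 0.25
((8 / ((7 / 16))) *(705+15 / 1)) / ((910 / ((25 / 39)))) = 9.27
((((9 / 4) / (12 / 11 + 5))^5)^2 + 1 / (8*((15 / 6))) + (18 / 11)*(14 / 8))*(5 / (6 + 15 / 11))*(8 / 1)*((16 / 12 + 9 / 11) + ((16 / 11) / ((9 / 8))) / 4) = 75044542694068174792953179995 / 1915923510683313774202847232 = 39.17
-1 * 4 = -4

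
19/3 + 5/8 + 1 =191/24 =7.96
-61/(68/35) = -2135/68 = -31.40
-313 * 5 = -1565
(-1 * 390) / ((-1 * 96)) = 4.06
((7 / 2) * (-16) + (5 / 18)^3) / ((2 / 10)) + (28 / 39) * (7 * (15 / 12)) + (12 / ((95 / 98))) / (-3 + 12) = -1960780501 / 7202520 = -272.24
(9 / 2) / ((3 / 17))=51 / 2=25.50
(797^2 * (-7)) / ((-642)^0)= -4446463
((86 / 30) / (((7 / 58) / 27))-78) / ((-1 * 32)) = -17.60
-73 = -73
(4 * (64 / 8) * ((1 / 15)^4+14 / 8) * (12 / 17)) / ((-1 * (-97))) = 0.41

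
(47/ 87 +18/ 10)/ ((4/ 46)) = 11707/ 435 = 26.91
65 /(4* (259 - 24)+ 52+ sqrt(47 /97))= 6254560 /95454161 - 65* sqrt(4559) /95454161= 0.07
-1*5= -5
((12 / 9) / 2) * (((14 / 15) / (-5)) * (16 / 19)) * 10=-896 / 855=-1.05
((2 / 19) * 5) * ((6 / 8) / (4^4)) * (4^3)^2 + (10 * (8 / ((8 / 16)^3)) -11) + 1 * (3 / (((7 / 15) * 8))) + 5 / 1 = 641.12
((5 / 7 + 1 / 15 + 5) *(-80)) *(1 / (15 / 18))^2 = -116544 / 175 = -665.97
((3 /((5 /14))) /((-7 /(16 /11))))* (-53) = 92.51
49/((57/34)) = 1666/57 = 29.23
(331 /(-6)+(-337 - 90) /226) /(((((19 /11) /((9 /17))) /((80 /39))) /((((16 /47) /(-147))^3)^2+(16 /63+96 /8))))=-1193983587814999167504657116800 /2716200803006074293761653893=-439.58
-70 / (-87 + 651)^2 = -35 / 159048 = -0.00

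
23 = 23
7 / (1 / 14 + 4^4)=98 / 3585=0.03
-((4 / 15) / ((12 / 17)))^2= -289 / 2025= -0.14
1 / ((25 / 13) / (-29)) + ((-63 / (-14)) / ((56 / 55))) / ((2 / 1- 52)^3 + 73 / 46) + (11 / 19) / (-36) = -20780296348729 / 1376532523800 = -15.10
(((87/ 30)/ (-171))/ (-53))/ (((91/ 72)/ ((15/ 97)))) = 348/ 8888789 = 0.00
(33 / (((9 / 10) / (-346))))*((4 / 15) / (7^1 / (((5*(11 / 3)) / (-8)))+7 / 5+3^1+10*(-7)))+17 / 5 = 559433 / 10620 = 52.68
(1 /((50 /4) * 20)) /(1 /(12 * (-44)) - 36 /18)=-264 /132125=-0.00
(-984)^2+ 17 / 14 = 13555601 / 14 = 968257.21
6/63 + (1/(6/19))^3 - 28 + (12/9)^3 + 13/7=1357/168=8.08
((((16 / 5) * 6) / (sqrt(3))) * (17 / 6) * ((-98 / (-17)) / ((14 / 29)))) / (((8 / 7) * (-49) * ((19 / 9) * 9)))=-58 * sqrt(3) / 285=-0.35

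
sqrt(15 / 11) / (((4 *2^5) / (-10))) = -5 *sqrt(165) / 704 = -0.09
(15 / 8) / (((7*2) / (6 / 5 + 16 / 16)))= 33 / 112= 0.29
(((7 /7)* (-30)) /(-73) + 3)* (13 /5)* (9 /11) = 29133 /4015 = 7.26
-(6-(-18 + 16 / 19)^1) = -440 / 19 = -23.16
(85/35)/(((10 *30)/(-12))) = -17/175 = -0.10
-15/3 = -5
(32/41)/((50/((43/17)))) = 688/17425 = 0.04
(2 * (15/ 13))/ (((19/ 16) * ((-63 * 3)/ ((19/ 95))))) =-0.00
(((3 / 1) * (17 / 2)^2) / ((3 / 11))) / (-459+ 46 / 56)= -22253 / 12829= -1.73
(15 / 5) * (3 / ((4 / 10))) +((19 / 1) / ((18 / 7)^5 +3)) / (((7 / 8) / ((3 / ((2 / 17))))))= 2076707 / 76078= 27.30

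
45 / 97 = 0.46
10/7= 1.43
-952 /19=-50.11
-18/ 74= -9/ 37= -0.24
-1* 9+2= -7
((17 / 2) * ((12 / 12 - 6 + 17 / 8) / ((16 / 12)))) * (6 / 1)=-3519 / 32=-109.97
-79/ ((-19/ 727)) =57433/ 19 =3022.79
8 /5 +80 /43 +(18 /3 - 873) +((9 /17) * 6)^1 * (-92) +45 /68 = -16887753 /14620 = -1155.11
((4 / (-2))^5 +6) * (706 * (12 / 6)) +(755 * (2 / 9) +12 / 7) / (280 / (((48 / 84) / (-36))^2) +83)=-2570515086290 / 70018389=-36712.00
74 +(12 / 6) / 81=5996 / 81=74.02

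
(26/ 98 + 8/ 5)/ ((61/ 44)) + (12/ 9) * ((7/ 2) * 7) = 1524934/ 44835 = 34.01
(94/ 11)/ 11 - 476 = -57502/ 121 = -475.22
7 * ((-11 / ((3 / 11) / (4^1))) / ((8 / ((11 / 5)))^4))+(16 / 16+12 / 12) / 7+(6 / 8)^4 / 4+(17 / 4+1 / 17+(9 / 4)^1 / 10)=-89117297 / 57120000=-1.56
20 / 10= 2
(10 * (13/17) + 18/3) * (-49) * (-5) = 56840/17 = 3343.53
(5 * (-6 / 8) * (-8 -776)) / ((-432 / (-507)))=41405 / 12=3450.42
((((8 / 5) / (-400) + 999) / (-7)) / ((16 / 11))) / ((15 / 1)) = -2747239 / 420000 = -6.54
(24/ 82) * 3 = 36/ 41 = 0.88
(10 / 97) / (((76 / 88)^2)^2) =2342560 / 12641137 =0.19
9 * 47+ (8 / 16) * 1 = 847 / 2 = 423.50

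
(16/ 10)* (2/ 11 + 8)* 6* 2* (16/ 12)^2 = 3072/ 11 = 279.27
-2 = -2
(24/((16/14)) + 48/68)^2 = 136161/289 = 471.15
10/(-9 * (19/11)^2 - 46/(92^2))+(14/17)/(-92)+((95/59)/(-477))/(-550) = -137982234571381/361880570011455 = -0.38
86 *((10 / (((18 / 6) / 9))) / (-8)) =-645 / 2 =-322.50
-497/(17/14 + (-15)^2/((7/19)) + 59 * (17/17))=-0.74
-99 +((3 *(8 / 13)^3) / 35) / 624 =-98963833 / 999635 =-99.00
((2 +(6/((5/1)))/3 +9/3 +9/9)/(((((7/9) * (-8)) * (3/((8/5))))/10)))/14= -96/245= -0.39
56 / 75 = 0.75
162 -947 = -785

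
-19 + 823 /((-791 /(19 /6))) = -105811 /4746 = -22.29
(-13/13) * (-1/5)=1/5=0.20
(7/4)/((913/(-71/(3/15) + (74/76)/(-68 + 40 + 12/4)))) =-2361009/3469400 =-0.68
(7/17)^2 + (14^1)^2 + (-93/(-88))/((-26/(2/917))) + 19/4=60913732029/303174872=200.92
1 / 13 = 0.08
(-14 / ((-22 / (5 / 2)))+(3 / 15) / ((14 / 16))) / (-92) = -1401 / 70840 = -0.02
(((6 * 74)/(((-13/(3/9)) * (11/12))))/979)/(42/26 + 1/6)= -10656/1496891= -0.01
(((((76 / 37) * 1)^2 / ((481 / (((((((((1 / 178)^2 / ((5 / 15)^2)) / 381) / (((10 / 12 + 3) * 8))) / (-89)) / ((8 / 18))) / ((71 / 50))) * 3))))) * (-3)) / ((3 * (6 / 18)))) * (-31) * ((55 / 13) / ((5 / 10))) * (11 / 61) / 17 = -123393364875 / 1297868102064895318711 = -0.00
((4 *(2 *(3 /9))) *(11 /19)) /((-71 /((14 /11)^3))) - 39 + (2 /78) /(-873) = -216990149234 /5557457763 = -39.04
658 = 658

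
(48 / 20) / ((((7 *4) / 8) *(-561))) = -8 / 6545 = -0.00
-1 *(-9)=9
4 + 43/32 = 171/32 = 5.34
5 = 5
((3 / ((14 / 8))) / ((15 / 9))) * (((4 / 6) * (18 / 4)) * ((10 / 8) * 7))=27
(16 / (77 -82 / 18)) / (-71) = -36 / 11573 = -0.00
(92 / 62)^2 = 2116 / 961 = 2.20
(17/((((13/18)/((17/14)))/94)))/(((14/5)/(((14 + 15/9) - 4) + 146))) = 96371385/637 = 151289.46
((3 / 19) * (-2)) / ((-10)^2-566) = 3 / 4427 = 0.00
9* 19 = 171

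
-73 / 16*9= -657 / 16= -41.06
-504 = -504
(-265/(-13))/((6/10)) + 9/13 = 104/3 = 34.67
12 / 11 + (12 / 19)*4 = 756 / 209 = 3.62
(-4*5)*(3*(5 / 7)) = -300 / 7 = -42.86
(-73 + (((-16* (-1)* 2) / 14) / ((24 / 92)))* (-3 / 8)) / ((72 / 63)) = -267 / 4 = -66.75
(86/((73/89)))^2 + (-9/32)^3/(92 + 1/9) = 10993.38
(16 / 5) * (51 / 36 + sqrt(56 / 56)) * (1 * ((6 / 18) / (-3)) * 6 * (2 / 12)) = -116 / 135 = -0.86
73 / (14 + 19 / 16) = 1168 / 243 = 4.81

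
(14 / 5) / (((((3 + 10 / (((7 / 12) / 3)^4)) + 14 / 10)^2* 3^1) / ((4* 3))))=403536070 / 1765412406609721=0.00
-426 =-426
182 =182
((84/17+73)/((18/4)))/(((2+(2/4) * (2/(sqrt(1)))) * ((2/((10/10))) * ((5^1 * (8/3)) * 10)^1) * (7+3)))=53/24480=0.00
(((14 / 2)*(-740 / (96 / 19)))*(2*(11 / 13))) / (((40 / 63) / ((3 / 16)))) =-3410253 / 6656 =-512.36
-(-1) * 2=2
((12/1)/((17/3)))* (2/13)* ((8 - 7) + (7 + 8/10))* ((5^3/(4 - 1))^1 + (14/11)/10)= 662016/5525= 119.82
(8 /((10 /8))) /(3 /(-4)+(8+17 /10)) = 128 /179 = 0.72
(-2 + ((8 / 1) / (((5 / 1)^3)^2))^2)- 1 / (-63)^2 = -1938232167859 / 968994140625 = -2.00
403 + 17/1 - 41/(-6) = 2561/6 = 426.83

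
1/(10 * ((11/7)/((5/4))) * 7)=1/88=0.01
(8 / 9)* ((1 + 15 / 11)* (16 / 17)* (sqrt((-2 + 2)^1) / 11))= 0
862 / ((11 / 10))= 8620 / 11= 783.64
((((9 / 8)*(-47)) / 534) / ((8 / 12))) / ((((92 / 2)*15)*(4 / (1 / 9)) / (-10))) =47 / 786048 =0.00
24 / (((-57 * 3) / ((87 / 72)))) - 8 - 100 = -18497 / 171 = -108.17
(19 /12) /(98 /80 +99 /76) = 3610 /5763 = 0.63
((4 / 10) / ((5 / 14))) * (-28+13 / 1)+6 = -54 / 5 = -10.80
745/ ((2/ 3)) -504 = 1227/ 2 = 613.50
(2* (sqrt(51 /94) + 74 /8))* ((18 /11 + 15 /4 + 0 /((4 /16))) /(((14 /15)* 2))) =3555* sqrt(4794) /57904 + 131535 /2464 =57.63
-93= -93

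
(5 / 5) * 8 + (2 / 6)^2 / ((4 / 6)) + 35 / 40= 217 / 24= 9.04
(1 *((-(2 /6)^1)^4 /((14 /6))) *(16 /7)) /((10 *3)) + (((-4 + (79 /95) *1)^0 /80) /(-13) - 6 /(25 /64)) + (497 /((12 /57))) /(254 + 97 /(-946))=-30052919156591 /4957171455600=-6.06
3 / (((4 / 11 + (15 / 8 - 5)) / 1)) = -88 / 81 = -1.09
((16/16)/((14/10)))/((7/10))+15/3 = 295/49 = 6.02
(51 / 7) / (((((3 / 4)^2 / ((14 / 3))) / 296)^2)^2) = 46936402440419803136 / 177147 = 264957365580110.32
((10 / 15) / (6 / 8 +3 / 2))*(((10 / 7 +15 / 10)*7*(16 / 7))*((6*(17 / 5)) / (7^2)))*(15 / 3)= 89216 / 3087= 28.90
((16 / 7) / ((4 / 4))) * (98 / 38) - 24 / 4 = -2 / 19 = -0.11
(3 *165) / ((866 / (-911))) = -450945 / 866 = -520.72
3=3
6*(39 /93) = 2.52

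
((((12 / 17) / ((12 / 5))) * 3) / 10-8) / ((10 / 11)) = -2959 / 340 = -8.70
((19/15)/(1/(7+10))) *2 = 646/15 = 43.07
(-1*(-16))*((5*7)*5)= 2800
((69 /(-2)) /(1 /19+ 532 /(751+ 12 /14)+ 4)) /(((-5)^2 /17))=-4.93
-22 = -22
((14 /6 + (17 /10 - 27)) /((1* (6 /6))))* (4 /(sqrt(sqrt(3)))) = -1378* 3^(3 /4) /45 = -69.80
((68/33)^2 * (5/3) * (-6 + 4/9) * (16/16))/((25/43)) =-1988320/29403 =-67.62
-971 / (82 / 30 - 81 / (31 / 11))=451515 / 12094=37.33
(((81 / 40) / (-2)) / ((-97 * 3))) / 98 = 27 / 760480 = 0.00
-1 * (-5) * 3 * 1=15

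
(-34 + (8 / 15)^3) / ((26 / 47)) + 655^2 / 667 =17032848344 / 29264625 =582.03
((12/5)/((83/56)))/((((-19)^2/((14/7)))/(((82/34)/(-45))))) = -18368/38202825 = -0.00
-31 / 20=-1.55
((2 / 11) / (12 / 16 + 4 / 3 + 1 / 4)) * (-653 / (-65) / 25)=3918 / 125125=0.03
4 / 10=0.40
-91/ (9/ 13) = -1183/ 9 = -131.44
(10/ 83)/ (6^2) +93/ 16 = 69511/ 11952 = 5.82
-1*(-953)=953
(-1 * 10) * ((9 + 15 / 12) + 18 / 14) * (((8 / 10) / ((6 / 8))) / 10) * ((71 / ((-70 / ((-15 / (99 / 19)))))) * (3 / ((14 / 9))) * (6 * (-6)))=47058516 / 18865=2494.49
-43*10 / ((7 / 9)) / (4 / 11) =-21285 / 14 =-1520.36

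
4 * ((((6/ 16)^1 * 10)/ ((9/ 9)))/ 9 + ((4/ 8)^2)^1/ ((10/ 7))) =2.37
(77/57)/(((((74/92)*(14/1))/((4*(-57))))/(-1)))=1012/37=27.35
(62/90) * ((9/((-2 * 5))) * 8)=-124/25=-4.96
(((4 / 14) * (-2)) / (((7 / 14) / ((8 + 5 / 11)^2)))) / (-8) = 8649 / 847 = 10.21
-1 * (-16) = 16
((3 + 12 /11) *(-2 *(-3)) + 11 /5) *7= 10297 /55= 187.22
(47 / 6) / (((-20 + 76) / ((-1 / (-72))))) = 47 / 24192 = 0.00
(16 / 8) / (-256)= -1 / 128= -0.01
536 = 536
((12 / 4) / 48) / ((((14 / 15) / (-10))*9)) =-25 / 336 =-0.07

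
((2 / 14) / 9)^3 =1 / 250047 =0.00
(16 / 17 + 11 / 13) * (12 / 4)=1185 / 221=5.36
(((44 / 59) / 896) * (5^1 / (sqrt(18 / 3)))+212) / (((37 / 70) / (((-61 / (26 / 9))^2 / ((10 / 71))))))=392323635 * sqrt(6) / 94445312+7939203741 / 6253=1269673.34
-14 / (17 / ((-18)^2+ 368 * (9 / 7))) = -11160 / 17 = -656.47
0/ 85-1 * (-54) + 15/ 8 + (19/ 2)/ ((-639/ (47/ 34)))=4853975/ 86904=55.85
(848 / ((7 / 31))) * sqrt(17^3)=446896 * sqrt(17) / 7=263228.49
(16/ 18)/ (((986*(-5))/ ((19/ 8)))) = -19/ 44370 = -0.00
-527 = -527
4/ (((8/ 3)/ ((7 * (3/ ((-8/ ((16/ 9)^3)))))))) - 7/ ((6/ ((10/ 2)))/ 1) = -4529/ 162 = -27.96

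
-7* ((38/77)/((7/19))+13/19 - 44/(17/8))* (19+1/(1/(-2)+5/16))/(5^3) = 44450929/3108875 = 14.30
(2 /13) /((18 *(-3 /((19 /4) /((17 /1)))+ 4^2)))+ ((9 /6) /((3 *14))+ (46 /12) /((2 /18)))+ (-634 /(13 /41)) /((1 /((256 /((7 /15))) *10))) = -224587452848 /20475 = -10968862.17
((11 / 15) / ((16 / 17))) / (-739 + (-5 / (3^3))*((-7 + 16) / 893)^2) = -8771939 / 8319738720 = -0.00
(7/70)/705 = 1/7050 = 0.00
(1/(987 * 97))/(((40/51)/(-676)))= -2873/319130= -0.01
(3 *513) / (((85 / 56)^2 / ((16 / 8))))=9652608 / 7225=1336.00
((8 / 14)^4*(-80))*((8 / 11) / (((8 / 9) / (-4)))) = 737280 / 26411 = 27.92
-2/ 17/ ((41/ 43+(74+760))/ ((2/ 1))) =-172/ 610351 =-0.00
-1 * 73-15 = -88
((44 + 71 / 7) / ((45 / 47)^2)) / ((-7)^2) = 1.21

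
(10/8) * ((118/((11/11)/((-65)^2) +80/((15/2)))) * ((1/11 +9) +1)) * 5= 2075214375/2974466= 697.68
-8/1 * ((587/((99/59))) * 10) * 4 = -11082560/99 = -111945.05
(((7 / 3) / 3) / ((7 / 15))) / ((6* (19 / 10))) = 25 / 171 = 0.15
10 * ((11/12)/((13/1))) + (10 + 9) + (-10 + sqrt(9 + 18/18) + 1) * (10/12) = 5 * sqrt(10)/6 + 476/39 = 14.84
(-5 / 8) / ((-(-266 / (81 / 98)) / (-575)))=232875 / 208544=1.12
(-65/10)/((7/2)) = -13/7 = -1.86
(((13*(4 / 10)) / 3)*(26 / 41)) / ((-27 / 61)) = -41236 / 16605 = -2.48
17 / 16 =1.06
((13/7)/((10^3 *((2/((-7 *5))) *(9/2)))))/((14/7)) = -13/3600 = -0.00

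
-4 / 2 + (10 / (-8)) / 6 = -53 / 24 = -2.21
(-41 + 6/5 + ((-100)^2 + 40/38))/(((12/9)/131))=371903367/380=978693.07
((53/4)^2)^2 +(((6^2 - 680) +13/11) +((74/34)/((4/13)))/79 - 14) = 114082401637/3781888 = 30165.46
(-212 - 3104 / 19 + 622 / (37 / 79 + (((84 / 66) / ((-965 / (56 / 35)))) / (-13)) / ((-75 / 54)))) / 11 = 11553697784598 / 133356130699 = 86.64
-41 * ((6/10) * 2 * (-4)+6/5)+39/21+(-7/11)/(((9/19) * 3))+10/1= 1652902/10395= 159.01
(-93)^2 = 8649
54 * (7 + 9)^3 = 221184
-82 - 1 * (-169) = 87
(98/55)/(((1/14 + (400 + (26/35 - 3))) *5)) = 1372/1531585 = 0.00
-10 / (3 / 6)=-20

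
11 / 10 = 1.10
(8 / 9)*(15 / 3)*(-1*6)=-80 / 3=-26.67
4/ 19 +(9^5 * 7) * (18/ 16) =70681685/ 152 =465011.09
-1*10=-10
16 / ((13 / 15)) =240 / 13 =18.46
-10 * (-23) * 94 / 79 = 21620 / 79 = 273.67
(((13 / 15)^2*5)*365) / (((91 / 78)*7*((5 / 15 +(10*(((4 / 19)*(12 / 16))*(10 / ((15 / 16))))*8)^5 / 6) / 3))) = 61095266726 / 897934496057509617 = 0.00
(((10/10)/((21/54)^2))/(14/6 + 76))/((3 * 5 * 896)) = 81/12896800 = 0.00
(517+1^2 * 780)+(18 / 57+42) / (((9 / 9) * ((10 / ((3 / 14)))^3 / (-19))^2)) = 2441452050784051 / 1882384000000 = 1297.00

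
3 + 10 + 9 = 22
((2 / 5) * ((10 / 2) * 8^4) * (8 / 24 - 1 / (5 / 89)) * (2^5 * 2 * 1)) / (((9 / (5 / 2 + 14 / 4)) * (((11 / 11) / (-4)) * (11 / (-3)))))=-1098907648 / 165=-6660046.35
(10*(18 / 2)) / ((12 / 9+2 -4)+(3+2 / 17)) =918 / 25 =36.72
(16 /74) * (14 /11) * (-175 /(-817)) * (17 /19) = 333200 /6317861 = 0.05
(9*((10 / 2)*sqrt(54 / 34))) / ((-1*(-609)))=45*sqrt(51) / 3451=0.09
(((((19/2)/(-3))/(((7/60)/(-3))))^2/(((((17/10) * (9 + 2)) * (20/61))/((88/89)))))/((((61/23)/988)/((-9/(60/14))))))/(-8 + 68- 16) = -2214908280/116501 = -19011.93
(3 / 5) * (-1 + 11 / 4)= 21 / 20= 1.05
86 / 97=0.89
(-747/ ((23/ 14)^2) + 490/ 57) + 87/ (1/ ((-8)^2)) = 159805630/ 30153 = 5299.83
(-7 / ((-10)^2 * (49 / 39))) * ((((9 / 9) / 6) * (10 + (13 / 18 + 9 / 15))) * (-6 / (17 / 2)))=13247 / 178500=0.07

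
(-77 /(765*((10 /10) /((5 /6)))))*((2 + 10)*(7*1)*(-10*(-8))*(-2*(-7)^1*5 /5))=-1207360 /153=-7891.24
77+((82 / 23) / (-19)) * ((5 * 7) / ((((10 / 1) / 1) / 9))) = 31066 / 437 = 71.09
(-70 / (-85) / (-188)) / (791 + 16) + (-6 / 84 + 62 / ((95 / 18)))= 5006492921 / 428787345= 11.68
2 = 2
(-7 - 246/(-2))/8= 14.50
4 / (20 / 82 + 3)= 164 / 133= 1.23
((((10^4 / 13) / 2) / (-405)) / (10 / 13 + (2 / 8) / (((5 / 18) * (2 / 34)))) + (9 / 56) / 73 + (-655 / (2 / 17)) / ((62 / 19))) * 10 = -182937468007795 / 10721759076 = -17062.26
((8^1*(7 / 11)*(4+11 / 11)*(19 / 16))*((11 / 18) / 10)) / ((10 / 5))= 133 / 144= 0.92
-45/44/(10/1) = -9/88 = -0.10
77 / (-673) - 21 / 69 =-6482 / 15479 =-0.42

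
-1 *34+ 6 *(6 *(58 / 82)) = -8.54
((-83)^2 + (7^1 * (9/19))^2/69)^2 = 47460516.41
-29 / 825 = -0.04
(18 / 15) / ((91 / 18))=108 / 455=0.24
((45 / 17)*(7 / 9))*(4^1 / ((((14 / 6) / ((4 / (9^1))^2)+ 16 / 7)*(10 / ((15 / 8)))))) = 2940 / 26843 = 0.11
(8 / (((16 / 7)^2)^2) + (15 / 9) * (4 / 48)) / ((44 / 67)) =2133883 / 3244032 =0.66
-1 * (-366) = 366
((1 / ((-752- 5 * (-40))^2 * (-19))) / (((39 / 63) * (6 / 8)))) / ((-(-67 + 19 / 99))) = -77 / 13827281312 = -0.00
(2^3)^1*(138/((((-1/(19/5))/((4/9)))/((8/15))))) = -223744/225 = -994.42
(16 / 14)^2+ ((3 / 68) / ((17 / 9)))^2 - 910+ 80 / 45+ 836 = -41792250575 / 589324176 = -70.92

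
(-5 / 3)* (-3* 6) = 30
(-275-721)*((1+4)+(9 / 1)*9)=-85656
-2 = -2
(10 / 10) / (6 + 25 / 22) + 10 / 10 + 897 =141008 / 157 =898.14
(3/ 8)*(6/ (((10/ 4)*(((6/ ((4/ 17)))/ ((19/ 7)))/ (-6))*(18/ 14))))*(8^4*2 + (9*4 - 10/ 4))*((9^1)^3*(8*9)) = -16406121672/ 85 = -193013196.14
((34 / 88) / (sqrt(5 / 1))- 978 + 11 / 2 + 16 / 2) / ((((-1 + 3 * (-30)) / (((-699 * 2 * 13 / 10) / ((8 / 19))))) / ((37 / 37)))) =-25619049 / 560 + 225777 * sqrt(5) / 61600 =-45740.11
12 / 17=0.71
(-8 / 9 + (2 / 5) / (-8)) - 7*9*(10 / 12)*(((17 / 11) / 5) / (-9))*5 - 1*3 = 10051 / 1980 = 5.08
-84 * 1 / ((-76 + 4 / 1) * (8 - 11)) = -7 / 18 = -0.39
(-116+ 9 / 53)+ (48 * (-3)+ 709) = 23806 / 53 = 449.17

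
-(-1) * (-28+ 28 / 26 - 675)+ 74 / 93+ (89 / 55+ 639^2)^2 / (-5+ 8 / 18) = -5487835344793524791 / 149946225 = -36598689595.51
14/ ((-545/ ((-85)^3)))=1719550/ 109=15775.69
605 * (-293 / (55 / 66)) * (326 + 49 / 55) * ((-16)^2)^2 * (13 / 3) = -98736815603712 / 5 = -19747363120742.40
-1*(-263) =263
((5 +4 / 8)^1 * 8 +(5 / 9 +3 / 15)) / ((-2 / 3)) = -1007 / 15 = -67.13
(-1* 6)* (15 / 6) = -15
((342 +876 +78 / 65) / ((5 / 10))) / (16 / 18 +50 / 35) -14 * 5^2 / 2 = 877.19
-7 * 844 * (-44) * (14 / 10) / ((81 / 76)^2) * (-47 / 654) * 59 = -14572640849536 / 10727235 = -1358471.30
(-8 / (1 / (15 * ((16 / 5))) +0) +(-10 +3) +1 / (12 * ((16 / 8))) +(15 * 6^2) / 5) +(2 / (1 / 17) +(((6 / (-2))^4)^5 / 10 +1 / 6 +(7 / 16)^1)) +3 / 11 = 920510426929 / 2640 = 348678192.02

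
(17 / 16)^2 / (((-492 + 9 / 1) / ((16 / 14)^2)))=-289 / 94668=-0.00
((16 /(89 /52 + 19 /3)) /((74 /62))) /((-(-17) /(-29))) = -2243904 /789395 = -2.84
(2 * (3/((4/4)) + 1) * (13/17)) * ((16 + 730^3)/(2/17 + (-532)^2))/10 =10114442416/12028525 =840.87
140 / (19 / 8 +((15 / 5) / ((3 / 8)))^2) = 1120 / 531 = 2.11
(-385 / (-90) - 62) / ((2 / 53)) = -55067 / 36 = -1529.64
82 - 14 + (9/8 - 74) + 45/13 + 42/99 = -3395/3432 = -0.99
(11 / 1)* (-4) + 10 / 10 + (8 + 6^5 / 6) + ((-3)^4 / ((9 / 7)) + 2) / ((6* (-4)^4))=1936961 / 1536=1261.04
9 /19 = 0.47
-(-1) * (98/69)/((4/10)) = 245/69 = 3.55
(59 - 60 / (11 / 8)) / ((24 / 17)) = 2873 / 264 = 10.88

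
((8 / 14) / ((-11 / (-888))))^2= 12616704 / 5929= 2127.96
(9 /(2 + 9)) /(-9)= -1 /11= -0.09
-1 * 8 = -8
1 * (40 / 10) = 4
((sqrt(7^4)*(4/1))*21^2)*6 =518616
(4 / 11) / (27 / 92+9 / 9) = 368 / 1309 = 0.28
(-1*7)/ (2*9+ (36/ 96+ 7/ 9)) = -72/ 197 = -0.37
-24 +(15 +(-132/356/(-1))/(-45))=-12026/1335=-9.01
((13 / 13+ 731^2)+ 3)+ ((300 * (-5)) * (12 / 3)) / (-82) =21911965 / 41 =534438.17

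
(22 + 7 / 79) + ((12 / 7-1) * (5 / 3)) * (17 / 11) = 436670 / 18249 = 23.93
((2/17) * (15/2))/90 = 1/102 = 0.01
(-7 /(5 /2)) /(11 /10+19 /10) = -14 /15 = -0.93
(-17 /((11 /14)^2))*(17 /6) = -28322 /363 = -78.02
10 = 10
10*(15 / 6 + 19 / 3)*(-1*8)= -2120 / 3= -706.67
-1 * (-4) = 4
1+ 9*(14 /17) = 143 /17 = 8.41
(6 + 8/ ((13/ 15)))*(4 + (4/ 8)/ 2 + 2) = 2475/ 26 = 95.19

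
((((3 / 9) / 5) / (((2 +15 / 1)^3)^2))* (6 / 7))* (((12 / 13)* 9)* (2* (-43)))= -0.00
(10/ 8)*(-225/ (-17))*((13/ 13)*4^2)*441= 116735.29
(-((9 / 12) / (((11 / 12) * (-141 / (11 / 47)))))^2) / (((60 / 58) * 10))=-87 / 487968100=-0.00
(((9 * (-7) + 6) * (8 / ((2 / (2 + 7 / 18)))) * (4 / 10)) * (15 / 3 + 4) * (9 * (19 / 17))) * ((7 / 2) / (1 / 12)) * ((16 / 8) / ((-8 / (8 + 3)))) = 193633902 / 85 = 2278045.91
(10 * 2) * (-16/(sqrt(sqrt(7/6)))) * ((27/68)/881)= -2160 * 6^(1/4) * 7^(3/4)/104839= -0.14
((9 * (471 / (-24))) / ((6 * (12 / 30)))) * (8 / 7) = -2355 / 28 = -84.11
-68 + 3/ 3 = -67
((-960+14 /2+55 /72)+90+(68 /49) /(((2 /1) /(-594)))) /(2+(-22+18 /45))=22480405 /345744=65.02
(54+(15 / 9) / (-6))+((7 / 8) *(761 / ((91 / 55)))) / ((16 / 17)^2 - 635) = 9106130701 / 171530424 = 53.09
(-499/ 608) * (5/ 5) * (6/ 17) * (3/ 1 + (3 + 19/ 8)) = -100299/ 41344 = -2.43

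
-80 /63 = -1.27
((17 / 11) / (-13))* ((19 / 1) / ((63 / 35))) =-1615 / 1287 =-1.25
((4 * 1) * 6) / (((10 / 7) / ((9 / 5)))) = 756 / 25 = 30.24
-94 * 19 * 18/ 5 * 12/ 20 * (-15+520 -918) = 39831372/ 25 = 1593254.88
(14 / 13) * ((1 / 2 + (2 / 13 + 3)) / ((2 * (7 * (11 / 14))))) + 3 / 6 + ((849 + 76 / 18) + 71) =30955025 / 33462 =925.08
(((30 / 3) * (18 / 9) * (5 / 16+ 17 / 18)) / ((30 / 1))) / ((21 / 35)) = 905 / 648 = 1.40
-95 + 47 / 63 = -5938 / 63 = -94.25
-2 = -2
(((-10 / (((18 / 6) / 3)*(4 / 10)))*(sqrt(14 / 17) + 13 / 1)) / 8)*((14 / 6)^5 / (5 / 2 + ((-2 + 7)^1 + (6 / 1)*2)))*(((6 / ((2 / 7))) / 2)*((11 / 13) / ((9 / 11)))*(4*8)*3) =-160697.08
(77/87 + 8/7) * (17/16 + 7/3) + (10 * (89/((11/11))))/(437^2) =38469031025/5582405808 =6.89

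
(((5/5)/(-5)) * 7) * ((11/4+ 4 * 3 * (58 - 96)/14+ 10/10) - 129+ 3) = 867/4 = 216.75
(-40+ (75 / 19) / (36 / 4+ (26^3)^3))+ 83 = 887180901146164 / 20632113980143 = 43.00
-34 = -34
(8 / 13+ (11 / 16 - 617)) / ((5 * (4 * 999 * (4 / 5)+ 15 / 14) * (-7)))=128065 / 23280504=0.01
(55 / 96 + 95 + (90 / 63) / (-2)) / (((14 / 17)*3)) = 1083665 / 28224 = 38.40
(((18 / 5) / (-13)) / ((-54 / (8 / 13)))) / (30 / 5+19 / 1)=8 / 63375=0.00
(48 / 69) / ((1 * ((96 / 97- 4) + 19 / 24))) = -37248 / 118795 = -0.31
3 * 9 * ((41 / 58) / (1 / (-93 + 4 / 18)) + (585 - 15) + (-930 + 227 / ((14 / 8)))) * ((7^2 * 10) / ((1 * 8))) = -113516445 / 232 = -489295.02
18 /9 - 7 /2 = -3 /2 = -1.50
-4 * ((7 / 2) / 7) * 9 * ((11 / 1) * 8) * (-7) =11088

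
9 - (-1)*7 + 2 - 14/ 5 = 76/ 5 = 15.20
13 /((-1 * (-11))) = 13 /11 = 1.18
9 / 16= 0.56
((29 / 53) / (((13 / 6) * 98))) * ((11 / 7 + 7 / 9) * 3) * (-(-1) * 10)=42920 / 236327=0.18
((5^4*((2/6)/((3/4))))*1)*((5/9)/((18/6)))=12500/243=51.44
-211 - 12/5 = -1067/5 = -213.40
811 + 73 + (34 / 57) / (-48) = 1209295 / 1368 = 883.99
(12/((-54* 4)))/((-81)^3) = 0.00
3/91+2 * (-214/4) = -9734/91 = -106.97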